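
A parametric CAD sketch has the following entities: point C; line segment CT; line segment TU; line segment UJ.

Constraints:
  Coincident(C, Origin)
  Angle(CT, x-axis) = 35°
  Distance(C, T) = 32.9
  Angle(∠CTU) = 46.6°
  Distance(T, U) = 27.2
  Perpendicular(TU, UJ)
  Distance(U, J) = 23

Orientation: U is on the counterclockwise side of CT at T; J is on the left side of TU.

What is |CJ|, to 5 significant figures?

4.6830

C is at the origin; CT runs at 35.0° with length 32.9, so T = 32.9·(cos 35.0°, sin 35.0°) = (26.950, 18.871). ∠CTU = 46.6°, so TU runs at 35.0° + (180° − 46.6°) = 168.40° from the x-axis; with |TU| = 27.2, U = T + 27.2·(cos 168.40°, sin 168.40°) = (0.30566, 24.340). TU ⟂ UJ; with |UJ| = 23.0 on the left of TU, J = U + 23.0·(-0.20108, -0.97958) = (-4.3191, 1.8098). Then |CJ| = |J − C| = 4.6830.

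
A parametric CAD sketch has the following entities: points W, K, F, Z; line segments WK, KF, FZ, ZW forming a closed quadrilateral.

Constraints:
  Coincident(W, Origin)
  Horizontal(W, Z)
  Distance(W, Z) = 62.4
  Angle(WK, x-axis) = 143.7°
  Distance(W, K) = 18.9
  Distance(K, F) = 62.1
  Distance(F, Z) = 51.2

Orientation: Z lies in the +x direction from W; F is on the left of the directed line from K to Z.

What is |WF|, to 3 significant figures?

58.0

Checks: |KF| = 62.10 ✓; |FZ| = 51.20 ✓.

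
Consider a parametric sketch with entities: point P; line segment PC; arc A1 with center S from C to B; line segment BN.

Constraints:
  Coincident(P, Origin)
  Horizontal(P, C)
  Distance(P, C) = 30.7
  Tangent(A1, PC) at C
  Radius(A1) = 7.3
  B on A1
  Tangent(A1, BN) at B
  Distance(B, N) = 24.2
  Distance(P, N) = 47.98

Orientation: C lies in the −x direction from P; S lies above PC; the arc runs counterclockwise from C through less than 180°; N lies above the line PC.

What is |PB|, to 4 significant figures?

26.53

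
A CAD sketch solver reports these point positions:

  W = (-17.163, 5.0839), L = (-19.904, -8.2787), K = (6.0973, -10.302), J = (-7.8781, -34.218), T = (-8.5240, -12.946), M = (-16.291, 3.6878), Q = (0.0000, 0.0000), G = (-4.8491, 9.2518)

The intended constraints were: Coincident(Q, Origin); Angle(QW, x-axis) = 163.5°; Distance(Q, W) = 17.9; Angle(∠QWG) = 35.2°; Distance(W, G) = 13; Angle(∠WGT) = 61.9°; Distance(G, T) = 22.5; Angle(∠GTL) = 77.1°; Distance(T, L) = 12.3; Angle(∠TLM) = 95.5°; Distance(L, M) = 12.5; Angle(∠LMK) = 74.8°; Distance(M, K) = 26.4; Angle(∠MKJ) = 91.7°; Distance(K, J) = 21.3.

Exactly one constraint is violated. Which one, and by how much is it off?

Distance(K, J) = 21.3 — off by 6.40.

Q = (0.00, 0.00) ✓; QW at 163.5° ✓; |QW| = 17.90 ✓; ∠QWG = 35.20° ✓; |WG| = 13.00 ✓; ∠WGT = 61.90° ✓; |GT| = 22.50 ✓; ∠GTL = 77.10° ✓; |TL| = 12.30 ✓; ∠TLM = 95.50° ✓; |LM| = 12.50 ✓; ∠LMK = 74.80° ✓; |MK| = 26.40 ✓; ∠MKJ = 91.70° ✓; |KJ| = 27.70 ✗.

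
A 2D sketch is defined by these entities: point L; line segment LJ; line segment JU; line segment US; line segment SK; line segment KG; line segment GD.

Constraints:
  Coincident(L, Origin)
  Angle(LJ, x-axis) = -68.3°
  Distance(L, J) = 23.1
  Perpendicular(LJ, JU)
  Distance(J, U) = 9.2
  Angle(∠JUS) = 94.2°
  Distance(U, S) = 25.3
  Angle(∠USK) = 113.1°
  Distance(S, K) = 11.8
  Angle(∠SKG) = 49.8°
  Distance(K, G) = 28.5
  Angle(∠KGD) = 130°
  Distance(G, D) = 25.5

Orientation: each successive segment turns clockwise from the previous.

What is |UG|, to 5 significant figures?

3.6541

∠USK = 113.1° gives SK at 49.000° from the x-axis; with |SK| = 11.8, K = (-3.3165, 6.7998). ∠SKG = 49.8° gives KG at -81.200° from the x-axis; with |KG| = 28.5, G = (1.0436, -21.365). Then |UG| = |G − U| = 3.6541.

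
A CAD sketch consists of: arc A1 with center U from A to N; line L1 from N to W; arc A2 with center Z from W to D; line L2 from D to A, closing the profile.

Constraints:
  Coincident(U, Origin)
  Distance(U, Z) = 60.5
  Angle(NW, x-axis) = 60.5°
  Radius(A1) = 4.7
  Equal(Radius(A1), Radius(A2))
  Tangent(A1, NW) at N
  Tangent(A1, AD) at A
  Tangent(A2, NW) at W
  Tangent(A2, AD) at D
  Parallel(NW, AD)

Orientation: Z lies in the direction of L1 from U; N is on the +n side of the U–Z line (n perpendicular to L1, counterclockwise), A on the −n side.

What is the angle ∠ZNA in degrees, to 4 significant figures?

85.56°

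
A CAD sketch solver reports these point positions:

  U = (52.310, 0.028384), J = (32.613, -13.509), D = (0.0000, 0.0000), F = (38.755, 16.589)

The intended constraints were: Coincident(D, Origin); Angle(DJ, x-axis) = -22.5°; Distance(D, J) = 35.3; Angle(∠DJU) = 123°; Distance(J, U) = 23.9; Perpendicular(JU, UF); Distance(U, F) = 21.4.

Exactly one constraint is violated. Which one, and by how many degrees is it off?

Perpendicular(JU, UF) — off by 4.80°.

D = (0.00, 0.00) ✓; DJ at -22.50° ✓; |DJ| = 35.30 ✓; ∠DJU = 123.0° ✓; |JU| = 23.90 ✓; ∠(JU, UF) = 94.80° ✗; |UF| = 21.40 ✓.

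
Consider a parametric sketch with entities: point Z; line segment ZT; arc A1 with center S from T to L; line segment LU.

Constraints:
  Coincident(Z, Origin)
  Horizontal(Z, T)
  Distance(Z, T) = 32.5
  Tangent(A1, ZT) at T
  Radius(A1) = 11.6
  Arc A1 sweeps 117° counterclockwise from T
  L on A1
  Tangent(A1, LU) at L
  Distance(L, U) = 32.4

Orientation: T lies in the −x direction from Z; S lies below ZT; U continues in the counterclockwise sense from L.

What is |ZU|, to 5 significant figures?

53.691

Z is at the origin; Z and T share the same y with |ZT| = 32.5 and T on the −x side, so T = (-32.500, 0.0000). Tangency of A1 to ZT means the radius ST is perpendicular to ZT, so S = T + (0, -11.6) = (-32.500, -11.600). On A1, T sits at bearing 90° from S; a 117° counterclockwise sweep puts L at bearing 207°, so L = S + 11.6·(cos 207°, sin 207°) = (-42.836, -16.866). A1 meets LU tangentially, so SL is at right angles to LU, so LU runs along (−sin 207°, cos 207°); with |LU| = 32.4, U = (-28.126, -45.735). Then |ZU| = |U − Z| = 53.691.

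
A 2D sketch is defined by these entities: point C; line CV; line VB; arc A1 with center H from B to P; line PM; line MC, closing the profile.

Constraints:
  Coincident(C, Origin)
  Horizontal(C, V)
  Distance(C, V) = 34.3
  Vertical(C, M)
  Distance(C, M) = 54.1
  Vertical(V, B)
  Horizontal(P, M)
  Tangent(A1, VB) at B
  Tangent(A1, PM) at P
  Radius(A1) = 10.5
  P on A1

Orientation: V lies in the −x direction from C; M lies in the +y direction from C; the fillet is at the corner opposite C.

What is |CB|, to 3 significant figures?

55.5

The virtual corner opposite C is at (-34.3, 54.1). A1 meets VB tangentially, so HB is at right angles to VB and the tangent condition forces HP to be normal to PM, with radius 10.5, so the center H sits 10.5 in from both sides at H = (-23.8, 43.6). That places the tangent points at B = (-34.3, 43.6) on VB and P = (-23.8, 54.1) on PM. Then |CB| = |B − C| = 55.5.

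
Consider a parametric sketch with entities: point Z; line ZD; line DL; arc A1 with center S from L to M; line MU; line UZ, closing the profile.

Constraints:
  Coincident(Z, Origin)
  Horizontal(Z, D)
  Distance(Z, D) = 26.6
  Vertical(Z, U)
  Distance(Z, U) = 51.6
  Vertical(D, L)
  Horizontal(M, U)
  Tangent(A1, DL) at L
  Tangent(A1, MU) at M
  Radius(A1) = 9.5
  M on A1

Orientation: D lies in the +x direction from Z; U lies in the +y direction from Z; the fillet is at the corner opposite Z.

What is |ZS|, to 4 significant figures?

45.44

Z is at the origin; ZD is horizontal with |ZD| = 26.6 and D on the +x side, so D = (26.60, 0.000). Z and U share the same x with |ZU| = 51.6 and U on the +y side, so U = (0.000, 51.60). The virtual corner opposite Z is at (26.60, 51.60). Tangency of A1 to DL means the radius SL is perpendicular to DL and tangency of A1 to MU means the radius SM is perpendicular to MU, with radius 9.5, so the center S sits 9.5 in from both sides at S = (17.10, 42.10). Then |ZS| = |S − Z| = 45.44.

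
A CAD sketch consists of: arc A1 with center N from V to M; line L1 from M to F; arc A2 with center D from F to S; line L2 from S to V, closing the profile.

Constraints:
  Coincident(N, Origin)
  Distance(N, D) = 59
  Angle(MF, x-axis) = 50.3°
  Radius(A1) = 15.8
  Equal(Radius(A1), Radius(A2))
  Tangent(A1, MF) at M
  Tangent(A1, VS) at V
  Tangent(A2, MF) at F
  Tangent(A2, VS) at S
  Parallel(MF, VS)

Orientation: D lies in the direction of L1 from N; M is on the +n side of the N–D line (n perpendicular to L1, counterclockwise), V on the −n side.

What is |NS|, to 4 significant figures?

61.08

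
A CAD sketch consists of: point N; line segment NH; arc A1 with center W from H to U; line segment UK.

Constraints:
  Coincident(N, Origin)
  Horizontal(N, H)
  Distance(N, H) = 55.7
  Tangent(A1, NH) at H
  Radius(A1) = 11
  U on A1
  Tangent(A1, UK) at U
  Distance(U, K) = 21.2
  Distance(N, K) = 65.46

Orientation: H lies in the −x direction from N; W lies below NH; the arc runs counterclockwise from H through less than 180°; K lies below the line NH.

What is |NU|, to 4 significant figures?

67.37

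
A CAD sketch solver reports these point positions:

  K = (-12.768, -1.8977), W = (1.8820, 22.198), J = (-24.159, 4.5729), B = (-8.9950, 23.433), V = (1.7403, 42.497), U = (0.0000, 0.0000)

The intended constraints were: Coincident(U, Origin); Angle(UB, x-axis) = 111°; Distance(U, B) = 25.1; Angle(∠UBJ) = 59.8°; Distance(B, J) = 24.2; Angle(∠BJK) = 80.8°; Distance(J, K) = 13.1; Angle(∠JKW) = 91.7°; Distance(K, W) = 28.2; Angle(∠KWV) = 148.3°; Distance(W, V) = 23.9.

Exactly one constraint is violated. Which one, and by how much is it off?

Distance(W, V) = 23.9 — off by 3.60.

U = (0.00, 0.00) ✓; UB at 111.0° ✓; |UB| = 25.10 ✓; ∠UBJ = 59.80° ✓; |BJ| = 24.20 ✓; ∠BJK = 80.80° ✓; |JK| = 13.10 ✓; ∠JKW = 91.70° ✓; |KW| = 28.20 ✓; ∠KWV = 148.3° ✓; |WV| = 20.30 ✗.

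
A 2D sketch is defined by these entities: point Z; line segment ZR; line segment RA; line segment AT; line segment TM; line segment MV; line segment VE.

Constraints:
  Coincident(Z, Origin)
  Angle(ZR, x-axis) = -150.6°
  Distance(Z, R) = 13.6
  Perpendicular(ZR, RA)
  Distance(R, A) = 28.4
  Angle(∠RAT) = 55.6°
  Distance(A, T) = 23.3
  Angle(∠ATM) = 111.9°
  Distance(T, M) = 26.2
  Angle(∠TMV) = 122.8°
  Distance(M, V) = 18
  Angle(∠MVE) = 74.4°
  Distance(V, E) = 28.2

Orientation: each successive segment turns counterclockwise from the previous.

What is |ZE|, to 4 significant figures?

22.42

Z is at the origin; ZR runs at -150.6° with length 13.6, so R = (-11.85, -6.676). The perpendicularity gives RA at right angles to ZR, so RA runs at -60.60°; with |RA| = 28.4, A = (2.093, -31.42). ∠RAT = 55.6° gives AT at 63.80° from the x-axis; with |AT| = 23.3, T = (12.38, -10.51). ∠ATM = 111.9° gives TM at 131.9° from the x-axis; with |TM| = 26.2, M = (-5.117, 8.988). ∠TMV = 122.8° gives MV at -170.9° from the x-axis; with |MV| = 18.0, V = (-22.89, 6.141). ∠MVE = 74.4° gives VE at -65.30° from the x-axis; with |VE| = 28.2, E = (-11.11, -19.48). Then |ZE| = |E − Z| = 22.42.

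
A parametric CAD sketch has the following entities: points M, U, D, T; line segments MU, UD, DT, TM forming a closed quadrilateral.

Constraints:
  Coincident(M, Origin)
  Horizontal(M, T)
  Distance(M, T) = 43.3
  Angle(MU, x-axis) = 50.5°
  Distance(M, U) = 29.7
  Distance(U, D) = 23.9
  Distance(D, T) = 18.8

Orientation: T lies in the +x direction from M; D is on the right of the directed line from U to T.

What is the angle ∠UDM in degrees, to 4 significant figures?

75.69°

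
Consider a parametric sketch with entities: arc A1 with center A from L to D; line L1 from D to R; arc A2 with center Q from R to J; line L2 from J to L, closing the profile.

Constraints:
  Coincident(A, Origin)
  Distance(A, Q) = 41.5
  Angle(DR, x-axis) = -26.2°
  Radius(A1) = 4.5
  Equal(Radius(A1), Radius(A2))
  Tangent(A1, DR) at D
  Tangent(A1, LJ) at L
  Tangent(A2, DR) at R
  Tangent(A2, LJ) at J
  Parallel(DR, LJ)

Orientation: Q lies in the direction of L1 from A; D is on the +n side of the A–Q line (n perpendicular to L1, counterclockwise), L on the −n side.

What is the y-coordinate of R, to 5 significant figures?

-14.285

Tangency of A1 to both parallel lines with radius 4.5 puts D and L at A ± 4.5·n: D = (1.9868, 4.0377), L = (-1.9868, -4.0377). Equal radii place R and J the same way about Q: R = Q + 4.5·n = (39.223, -14.285), J = Q − 4.5·n = (35.249, -22.360). So R.y = -14.285.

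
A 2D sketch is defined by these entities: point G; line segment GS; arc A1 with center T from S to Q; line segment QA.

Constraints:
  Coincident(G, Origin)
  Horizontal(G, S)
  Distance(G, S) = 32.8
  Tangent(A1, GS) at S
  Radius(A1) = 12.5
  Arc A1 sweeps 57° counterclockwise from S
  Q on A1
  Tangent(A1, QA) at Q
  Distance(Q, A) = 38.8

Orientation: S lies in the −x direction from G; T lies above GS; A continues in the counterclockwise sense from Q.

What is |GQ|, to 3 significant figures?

23.0

G is at the origin; GS is horizontal with |GS| = 32.8 and S on the −x side, so S = (-32.8, 0.00). Since A1 is tangent to GS there, TS ⟂ GS, so T = S + (0, 12.5) = (-32.8, 12.5). On A1, S sits at bearing -90° from T; a 57° counterclockwise sweep puts Q at bearing -33°, so Q = T + 12.5·(cos -33°, sin -33°) = (-22.3, 5.69). Then |GQ| = |Q − G| = 23.0.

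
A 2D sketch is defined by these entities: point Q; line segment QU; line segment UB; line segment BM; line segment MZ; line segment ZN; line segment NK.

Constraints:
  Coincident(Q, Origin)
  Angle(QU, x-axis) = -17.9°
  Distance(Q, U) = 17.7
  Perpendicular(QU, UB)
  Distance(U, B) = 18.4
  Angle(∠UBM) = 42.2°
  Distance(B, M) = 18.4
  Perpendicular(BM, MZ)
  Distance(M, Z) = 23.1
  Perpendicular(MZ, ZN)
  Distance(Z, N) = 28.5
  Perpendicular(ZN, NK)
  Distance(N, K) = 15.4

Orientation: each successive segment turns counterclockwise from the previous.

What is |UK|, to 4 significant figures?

24.18

Q is at the origin; QU runs at -17.9° with length 17.7, so U = (16.84, -5.440). The perpendicularity gives UB at right angles to QU, so UB runs at 72.10°; with |UB| = 18.4, B = (22.50, 12.07). ∠UBM = 42.2° gives BM at -150.1° from the x-axis; with |BM| = 18.4, M = (6.548, 2.897). BM is perpendicular to MZ, so MZ runs at -60.10°; with |MZ| = 23.1, Z = (18.06, -17.13). MZ is perpendicular to ZN, so ZN runs at 29.90°; with |ZN| = 28.5, N = (42.77, -2.921). ZN is perpendicular to NK, so NK runs at 119.9°; with |NK| = 15.4, K = (35.09, 10.43). Then |UK| = |K − U| = 24.18.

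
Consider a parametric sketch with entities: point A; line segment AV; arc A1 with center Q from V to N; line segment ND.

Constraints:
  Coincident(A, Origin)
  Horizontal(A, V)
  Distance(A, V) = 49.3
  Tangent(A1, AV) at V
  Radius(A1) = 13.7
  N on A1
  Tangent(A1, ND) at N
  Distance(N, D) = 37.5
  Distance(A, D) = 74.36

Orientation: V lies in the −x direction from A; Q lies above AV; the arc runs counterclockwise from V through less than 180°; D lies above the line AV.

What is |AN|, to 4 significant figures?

41.41

A is at the origin; AV is horizontal with |AV| = 49.3 and V on the −x side, so V = (-49.30, 0.000). Since A1 is tangent to AV there, QV ⟂ AV, so Q = V + (0, 13.7) = (-49.30, 13.70). Since QN ⟂ ND (tangency), |QD| = √(13.7² + 37.5²) = 39.92 regardless of where N sits on A1. So D lies on both circle(A, 74.36) and circle(Q, 39.92); the above-AV intersection is D = (-51.58, 53.56). N is the foot of the tangent from D: N = (-36.72, 19.13).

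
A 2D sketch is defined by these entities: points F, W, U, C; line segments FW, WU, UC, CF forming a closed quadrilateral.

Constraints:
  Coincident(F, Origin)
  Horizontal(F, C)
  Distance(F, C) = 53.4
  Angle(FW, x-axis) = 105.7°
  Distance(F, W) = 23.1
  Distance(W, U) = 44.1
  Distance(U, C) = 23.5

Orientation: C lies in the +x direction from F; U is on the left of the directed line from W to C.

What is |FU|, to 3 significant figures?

41.4

F is at the origin; F and C share the same y with |FC| = 53.4 and C in +x, so C = (53.4, 0). FW runs at 105.7° with |FW| = 23.1, so W = (-6.25, 22.2). U is determined by |WU| = 44.1 and |UC| = 23.5 together: it lies at the intersection of circle(W, 44.1) and circle(C, 23.5). With |WC| = 63.7, the foot of the radical line on WC is 42.8 from W and the perpendicular offset is √(44.1² − 42.8²) = 10.8. Taking the left-of-WC solution: U = (37.6, 17.4).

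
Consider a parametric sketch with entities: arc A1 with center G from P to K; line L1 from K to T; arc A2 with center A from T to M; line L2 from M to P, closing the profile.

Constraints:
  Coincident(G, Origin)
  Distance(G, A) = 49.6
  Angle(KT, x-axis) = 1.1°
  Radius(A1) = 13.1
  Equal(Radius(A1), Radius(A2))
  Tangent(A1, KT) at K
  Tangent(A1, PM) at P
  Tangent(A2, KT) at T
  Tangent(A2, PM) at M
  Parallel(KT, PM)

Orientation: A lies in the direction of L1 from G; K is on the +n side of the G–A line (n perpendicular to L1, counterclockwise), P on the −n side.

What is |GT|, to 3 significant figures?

51.3

The slot axis is L1's direction at 1.1°, so u = (cos 1.1°, sin 1.1°) = (1.00, 0.0192) and n = (−sin 1.1°, cos 1.1°) = (-0.0192, 1.00). G is at the origin and A lies 49.6 along u from G, so A = 49.6·u = (49.6, 0.952). Tangency of A1 to both parallel lines with radius 13.1 puts K and P at G ± 13.1·n: K = (-0.251, 13.1), P = (0.251, -13.1). Equal radii place T and M the same way about A: T = A + 13.1·n = (49.3, 14.0), M = A − 13.1·n = (49.8, -12.1). Then |GT| = |T − G| = 51.3.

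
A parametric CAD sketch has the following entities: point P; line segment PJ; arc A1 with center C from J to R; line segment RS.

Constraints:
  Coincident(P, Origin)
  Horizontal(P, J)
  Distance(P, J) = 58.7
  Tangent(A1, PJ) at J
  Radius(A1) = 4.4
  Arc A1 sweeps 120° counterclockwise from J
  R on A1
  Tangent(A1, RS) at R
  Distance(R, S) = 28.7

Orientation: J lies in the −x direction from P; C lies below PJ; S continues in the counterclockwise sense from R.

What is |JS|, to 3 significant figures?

33.2

P is at the origin; PJ is horizontal with |PJ| = 58.7 and J on the −x side, so J = (-58.7, 0.00). The tangent condition forces CJ to be normal to PJ, so C = J + (0, -4.4) = (-58.7, -4.40). On A1, J sits at bearing 90° from C; a 120° counterclockwise sweep puts R at bearing 210°, so R = C + 4.4·(cos 210°, sin 210°) = (-62.5, -6.60). Tangency of A1 to RS means the radius CR is perpendicular to RS, so RS runs along (−sin 210°, cos 210°); with |RS| = 28.7, S = (-48.2, -31.5). Then |JS| = |S − J| = 33.2.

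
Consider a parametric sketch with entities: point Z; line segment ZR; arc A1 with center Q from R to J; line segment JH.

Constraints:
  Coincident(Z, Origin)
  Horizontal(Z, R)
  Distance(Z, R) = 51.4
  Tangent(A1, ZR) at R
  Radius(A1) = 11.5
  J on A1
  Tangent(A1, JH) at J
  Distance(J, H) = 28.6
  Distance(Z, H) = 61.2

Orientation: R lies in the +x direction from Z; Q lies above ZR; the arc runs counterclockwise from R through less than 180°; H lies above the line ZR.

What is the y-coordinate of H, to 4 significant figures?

41.62

Checks: Z.y = 0.00, R.y = 0.00 ✓; |QJ| = 11.50 ✓; ∠(QJ, JH) = 90.00° ✓; |JH| = 28.60 ✓; |ZH| = 61.20 ✓.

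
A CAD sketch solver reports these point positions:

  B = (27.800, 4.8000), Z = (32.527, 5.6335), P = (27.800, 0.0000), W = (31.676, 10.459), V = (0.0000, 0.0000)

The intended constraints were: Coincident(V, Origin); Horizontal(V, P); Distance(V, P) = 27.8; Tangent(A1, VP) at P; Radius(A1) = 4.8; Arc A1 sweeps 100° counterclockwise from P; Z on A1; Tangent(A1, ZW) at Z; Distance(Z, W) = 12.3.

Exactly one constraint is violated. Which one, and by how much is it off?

Distance(Z, W) = 12.3 — off by 7.40.

V = (0.00, 0.00) ✓; V.y = 0.00, P.y = 0.00 ✓; |VP| = 27.80 ✓; ∠(BP, PV) = 90.00° ✓; |BP| = 4.800 ✓; bearing(B→Z) − bearing(B→P) = 100.0° ✓; |BZ| = 4.800 ✓; ∠(BZ, ZW) = 90.00° ✓; |ZW| = 4.900 ✗.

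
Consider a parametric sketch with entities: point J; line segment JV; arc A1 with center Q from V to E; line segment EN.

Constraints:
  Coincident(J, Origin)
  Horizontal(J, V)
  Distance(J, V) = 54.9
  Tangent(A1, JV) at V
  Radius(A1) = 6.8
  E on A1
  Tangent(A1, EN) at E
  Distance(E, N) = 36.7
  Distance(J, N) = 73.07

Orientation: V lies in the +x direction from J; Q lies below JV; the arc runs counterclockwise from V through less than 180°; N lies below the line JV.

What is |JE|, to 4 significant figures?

49.13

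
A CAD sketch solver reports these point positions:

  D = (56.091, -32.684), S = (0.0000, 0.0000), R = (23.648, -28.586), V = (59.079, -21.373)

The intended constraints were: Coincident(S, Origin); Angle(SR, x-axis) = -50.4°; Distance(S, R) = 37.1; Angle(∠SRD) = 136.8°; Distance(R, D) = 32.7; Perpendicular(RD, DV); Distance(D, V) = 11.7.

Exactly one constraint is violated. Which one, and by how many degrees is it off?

Perpendicular(RD, DV) — off by 7.60°.

S = (0.00, 0.00) ✓; SR at -50.40° ✓; |SR| = 37.10 ✓; ∠SRD = 136.8° ✓; |RD| = 32.70 ✓; ∠(RD, DV) = 82.40° ✗; |DV| = 11.70 ✓.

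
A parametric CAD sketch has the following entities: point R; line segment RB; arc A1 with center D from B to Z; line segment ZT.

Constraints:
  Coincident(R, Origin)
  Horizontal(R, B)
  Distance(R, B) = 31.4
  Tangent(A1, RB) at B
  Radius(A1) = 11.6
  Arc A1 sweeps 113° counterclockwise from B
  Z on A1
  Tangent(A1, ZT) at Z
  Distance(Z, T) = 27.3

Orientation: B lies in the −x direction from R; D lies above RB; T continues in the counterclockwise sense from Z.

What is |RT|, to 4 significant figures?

51.84

On A1, B sits at bearing -90° from D; a 113° counterclockwise sweep puts Z at bearing 23°, so Z = D + 11.6·(cos 23°, sin 23°) = (-20.72, 16.13). Since A1 is tangent to ZT there, DZ ⟂ ZT, so ZT runs along (−sin 23°, cos 23°); with |ZT| = 27.3, T = (-31.39, 41.26). Then |RT| = |T − R| = 51.84.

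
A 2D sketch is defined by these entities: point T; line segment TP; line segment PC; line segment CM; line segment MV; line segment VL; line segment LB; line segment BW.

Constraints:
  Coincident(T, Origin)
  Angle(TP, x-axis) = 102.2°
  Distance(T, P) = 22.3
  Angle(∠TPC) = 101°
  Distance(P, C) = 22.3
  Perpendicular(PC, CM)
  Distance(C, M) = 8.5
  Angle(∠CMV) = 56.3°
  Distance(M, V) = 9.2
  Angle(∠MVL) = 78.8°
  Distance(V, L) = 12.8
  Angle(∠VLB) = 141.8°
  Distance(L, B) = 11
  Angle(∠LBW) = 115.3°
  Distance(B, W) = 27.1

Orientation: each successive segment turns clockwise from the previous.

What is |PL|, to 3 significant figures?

24.4

∠CMV = 56.3° gives MV at 170° from the x-axis; with |MV| = 9.2, V = (10.1, 24.4). ∠MVL = 78.8° gives VL at 68.3° from the x-axis; with |VL| = 12.8, L = (14.8, 36.3). Then |PL| = |L − P| = 24.4.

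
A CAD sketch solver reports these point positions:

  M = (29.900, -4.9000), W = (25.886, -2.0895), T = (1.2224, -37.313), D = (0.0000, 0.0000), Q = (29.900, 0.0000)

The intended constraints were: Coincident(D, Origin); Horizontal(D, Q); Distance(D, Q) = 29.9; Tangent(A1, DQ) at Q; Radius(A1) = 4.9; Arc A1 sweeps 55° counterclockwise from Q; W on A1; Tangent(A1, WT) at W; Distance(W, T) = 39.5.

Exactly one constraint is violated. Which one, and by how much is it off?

Distance(W, T) = 39.5 — off by 3.50.

D = (0.00, 0.00) ✓; D.y = 0.00, Q.y = 0.00 ✓; |DQ| = 29.90 ✓; ∠(MQ, QD) = 90.00° ✓; |MQ| = 4.900 ✓; bearing(M→W) − bearing(M→Q) = 55.00° ✓; |MW| = 4.900 ✓; ∠(MW, WT) = 90.00° ✓; |WT| = 43.00 ✗.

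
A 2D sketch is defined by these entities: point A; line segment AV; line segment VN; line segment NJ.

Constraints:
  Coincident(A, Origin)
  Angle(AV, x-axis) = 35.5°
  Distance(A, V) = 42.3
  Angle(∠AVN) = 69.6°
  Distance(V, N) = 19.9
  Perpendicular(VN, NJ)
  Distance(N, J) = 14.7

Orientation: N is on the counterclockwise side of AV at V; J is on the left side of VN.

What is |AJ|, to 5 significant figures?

25.474

A is at the origin; AV runs at 35.5° with length 42.3, so V = 42.3·(cos 35.5°, sin 35.5°) = (34.437, 24.564). ∠AVN = 69.6°, so VN runs at 35.5° + (180° − 69.6°) = 145.90° from the x-axis; with |VN| = 19.9, N = V + 19.9·(cos 145.90°, sin 145.90°) = (17.959, 35.720). VN ⟂ NJ; with |NJ| = 14.7 on the left of VN, J = N + 14.7·(-0.56064, -0.82806) = (9.7173, 23.548). Then |AJ| = |J − A| = 25.474.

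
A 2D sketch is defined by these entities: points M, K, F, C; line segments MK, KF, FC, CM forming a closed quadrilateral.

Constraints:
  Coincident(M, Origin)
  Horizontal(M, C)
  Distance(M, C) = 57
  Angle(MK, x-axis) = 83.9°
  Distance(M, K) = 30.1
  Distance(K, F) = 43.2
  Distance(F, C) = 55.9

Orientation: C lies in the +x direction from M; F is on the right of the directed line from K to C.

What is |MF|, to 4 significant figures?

13.54

Checks: |KF| = 43.20 ✓; |FC| = 55.90 ✓.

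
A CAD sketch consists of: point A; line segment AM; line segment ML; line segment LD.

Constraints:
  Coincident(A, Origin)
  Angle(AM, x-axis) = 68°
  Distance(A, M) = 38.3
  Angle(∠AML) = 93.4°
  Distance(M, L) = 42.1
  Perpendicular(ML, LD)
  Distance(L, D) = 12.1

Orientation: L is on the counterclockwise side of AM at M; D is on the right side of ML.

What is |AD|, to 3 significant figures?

67.1

∠AML = 93.4°, so ML runs at 68.0° + (180° − 93.4°) = 155° from the x-axis; with |ML| = 42.1, L = M + 42.1·(cos 155°, sin 155°) = (-23.7, 53.6). ML ⟂ LD; with |LD| = 12.1 on the right of ML, D = L + 12.1·(0.429, 0.903) = (-18.5, 64.5). Then |AD| = |D − A| = 67.1.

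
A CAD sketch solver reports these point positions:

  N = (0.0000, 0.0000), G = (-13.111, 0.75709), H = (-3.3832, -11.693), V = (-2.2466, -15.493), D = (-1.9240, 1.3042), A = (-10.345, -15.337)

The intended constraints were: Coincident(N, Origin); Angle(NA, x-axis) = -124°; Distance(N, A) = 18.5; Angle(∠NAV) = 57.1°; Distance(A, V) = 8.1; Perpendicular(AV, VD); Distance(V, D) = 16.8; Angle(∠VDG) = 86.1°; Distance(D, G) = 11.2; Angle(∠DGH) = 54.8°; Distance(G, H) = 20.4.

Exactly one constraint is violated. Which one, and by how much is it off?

Distance(G, H) = 20.4 — off by 4.60.

N = (0.00, 0.00) ✓; NA at -124.0° ✓; |NA| = 18.50 ✓; ∠NAV = 57.10° ✓; |AV| = 8.100 ✓; ∠(AV, VD) = 90.00° ✓; |VD| = 16.80 ✓; ∠VDG = 86.10° ✓; |DG| = 11.20 ✓; ∠DGH = 54.80° ✓; |GH| = 15.80 ✗.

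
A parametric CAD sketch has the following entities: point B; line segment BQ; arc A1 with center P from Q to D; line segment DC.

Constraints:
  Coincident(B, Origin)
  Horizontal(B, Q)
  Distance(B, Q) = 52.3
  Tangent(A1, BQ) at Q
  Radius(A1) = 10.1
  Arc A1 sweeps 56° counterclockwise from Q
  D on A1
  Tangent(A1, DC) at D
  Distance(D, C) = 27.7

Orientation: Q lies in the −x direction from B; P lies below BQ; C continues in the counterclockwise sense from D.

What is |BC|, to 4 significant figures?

80.95

On A1, Q sits at bearing 90° from P; a 56° counterclockwise sweep puts D at bearing 146°, so D = P + 10.1·(cos 146°, sin 146°) = (-60.67, -4.452). Since A1 is tangent to DC there, PD ⟂ DC, so DC runs along (−sin 146°, cos 146°); with |DC| = 27.7, C = (-76.16, -27.42). Then |BC| = |C − B| = 80.95.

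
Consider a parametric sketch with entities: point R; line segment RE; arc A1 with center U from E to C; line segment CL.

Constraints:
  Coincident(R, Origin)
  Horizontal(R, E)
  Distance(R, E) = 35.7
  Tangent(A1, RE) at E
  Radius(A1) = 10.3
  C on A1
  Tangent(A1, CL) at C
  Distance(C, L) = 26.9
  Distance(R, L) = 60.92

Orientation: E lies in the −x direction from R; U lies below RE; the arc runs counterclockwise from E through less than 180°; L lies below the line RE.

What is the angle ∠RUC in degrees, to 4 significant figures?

156.4°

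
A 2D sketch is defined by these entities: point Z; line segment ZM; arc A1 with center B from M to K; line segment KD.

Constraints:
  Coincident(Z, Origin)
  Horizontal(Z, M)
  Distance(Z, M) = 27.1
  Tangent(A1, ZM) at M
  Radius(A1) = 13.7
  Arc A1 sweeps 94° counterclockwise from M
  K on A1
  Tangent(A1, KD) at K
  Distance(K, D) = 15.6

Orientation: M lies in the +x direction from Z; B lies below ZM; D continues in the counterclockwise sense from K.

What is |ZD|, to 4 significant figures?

33.53

Z is at the origin; ZM is horizontal with |ZM| = 27.1 and M on the +x side, so M = (27.10, 0.000). The tangent condition forces BM to be normal to ZM, so B = M + (0, -13.7) = (27.10, -13.70). On A1, M sits at bearing 90° from B; a 94° counterclockwise sweep puts K at bearing 184°, so K = B + 13.7·(cos 184°, sin 184°) = (13.43, -14.66). Since A1 is tangent to KD there, BK ⟂ KD, so KD runs along (−sin 184°, cos 184°); with |KD| = 15.6, D = (14.52, -30.22). Then |ZD| = |D − Z| = 33.53.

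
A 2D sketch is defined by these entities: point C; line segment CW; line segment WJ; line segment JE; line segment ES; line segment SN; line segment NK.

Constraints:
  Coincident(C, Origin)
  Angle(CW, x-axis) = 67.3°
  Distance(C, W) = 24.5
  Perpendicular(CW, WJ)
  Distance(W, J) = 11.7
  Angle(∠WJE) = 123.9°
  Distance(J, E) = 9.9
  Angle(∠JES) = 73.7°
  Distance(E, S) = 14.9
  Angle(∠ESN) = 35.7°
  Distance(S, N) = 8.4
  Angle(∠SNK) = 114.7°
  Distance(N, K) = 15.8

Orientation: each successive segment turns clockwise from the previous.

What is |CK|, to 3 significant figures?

28.0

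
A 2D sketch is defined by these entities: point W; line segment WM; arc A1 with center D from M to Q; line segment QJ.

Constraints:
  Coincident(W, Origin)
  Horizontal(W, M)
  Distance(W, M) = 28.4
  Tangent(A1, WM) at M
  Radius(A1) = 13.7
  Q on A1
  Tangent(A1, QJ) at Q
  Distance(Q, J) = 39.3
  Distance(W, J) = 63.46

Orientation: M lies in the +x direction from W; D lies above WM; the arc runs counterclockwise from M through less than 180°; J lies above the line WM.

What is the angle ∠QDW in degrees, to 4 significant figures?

169.5°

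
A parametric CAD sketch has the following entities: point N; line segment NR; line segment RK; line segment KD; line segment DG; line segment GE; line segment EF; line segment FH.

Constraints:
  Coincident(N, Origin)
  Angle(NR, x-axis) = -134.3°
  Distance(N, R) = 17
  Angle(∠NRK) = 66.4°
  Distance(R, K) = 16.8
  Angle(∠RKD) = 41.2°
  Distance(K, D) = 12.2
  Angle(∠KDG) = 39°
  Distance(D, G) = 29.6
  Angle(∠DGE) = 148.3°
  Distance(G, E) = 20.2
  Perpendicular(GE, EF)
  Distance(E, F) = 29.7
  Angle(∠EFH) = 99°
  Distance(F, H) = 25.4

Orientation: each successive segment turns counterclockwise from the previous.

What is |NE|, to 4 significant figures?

55.29

N is at the origin; NR runs at -134.3° with length 17.0, so R = (-11.87, -12.17). ∠NRK = 66.4° gives RK at -20.70° from the x-axis; with |RK| = 16.8, K = (3.842, -18.11). ∠RKD = 41.2° gives KD at 118.1° from the x-axis; with |KD| = 12.2, D = (-1.904, -7.343). ∠KDG = 39.0° gives DG at -100.9° from the x-axis; with |DG| = 29.6, G = (-7.501, -36.41). ∠DGE = 148.3° gives GE at -69.20° from the x-axis; with |GE| = 20.2, E = (-0.3280, -55.29). Then |NE| = |E − N| = 55.29.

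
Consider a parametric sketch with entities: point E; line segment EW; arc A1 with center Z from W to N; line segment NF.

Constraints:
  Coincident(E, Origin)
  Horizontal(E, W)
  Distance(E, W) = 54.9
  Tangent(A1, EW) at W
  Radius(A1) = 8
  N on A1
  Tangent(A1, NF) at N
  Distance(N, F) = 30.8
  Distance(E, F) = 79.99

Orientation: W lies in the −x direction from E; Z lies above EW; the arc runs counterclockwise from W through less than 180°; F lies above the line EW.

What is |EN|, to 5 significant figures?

51.357

Checks: |ZN| = 8.000 ✓; ∠(ZN, NF) = 90.00° ✓; |NF| = 30.80 ✓; |EF| = 79.99 ✓.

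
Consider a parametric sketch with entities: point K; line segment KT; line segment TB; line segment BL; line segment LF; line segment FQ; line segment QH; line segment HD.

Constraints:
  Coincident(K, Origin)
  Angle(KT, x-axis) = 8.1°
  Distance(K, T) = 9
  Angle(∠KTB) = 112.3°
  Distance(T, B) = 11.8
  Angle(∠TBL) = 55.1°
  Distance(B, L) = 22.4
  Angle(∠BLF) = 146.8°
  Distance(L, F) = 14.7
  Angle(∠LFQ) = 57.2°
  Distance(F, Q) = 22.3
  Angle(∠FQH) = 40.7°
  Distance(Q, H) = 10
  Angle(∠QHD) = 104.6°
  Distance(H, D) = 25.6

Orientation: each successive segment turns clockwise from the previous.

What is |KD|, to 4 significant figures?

28.68

K is at the origin; KT runs at 8.1° with length 9.0, so T = (8.910, 1.268). ∠KTB = 112.3° gives TB at -59.60° from the x-axis; with |TB| = 11.8, B = (14.88, -8.910). ∠TBL = 55.1° gives BL at 175.5° from the x-axis; with |BL| = 22.4, L = (-7.450, -7.152). ∠BLF = 146.8° gives LF at 142.3° from the x-axis; with |LF| = 14.7, F = (-19.08, 1.837). ∠LFQ = 57.2° gives FQ at 19.50° from the x-axis; with |FQ| = 22.3, Q = (1.940, 9.281). ∠FQH = 40.7° gives QH at -119.8° from the x-axis; with |QH| = 10.0, H = (-3.029, 0.6036). ∠QHD = 104.6° gives HD at 164.8° from the x-axis; with |HD| = 25.6, D = (-27.73, 7.316). Then |KD| = |D − K| = 28.68.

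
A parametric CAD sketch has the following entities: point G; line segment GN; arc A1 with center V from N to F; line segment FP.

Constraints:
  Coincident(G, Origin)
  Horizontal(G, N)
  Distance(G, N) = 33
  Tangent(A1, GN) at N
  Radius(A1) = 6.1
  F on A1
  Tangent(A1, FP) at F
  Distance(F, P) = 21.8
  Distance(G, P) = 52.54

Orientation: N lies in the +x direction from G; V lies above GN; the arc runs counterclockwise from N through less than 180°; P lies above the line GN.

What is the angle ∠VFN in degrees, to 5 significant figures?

55.742°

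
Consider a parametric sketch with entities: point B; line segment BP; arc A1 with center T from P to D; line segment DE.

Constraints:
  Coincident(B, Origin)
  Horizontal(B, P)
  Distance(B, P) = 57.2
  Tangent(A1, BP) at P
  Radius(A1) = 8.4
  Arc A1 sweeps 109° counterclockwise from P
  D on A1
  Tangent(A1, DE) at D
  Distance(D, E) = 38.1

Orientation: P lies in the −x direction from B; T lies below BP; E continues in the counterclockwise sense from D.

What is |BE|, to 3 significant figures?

70.7

On A1, P sits at bearing 90° from T; a 109° counterclockwise sweep puts D at bearing 199°, so D = T + 8.4·(cos 199°, sin 199°) = (-65.1, -11.1). The tangent condition forces TD to be normal to DE, so DE runs along (−sin 199°, cos 199°); with |DE| = 38.1, E = (-52.7, -47.2). Then |BE| = |E − B| = 70.7.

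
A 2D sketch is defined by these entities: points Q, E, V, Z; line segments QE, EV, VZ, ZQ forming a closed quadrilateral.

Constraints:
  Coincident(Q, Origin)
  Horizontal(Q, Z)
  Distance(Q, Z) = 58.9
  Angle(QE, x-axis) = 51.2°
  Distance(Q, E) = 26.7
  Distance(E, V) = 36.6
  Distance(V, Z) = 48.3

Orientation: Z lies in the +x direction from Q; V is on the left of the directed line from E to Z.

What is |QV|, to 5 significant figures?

63.143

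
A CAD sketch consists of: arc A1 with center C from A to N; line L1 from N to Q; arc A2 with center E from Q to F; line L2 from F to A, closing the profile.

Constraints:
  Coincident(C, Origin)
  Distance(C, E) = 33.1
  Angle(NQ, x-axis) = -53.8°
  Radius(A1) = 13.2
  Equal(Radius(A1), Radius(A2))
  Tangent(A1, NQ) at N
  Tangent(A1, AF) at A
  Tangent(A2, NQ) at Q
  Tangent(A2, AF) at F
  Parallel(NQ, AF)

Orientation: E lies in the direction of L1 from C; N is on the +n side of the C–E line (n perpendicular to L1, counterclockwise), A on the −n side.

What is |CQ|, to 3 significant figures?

35.6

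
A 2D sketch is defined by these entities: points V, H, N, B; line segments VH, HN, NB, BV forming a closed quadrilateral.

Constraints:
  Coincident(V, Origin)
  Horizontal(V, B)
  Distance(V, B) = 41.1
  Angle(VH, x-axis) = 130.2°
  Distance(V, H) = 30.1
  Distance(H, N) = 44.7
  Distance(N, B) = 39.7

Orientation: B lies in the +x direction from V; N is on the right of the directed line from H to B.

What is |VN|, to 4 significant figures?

15.50

Checks: |HN| = 44.70 ✓; |NB| = 39.70 ✓.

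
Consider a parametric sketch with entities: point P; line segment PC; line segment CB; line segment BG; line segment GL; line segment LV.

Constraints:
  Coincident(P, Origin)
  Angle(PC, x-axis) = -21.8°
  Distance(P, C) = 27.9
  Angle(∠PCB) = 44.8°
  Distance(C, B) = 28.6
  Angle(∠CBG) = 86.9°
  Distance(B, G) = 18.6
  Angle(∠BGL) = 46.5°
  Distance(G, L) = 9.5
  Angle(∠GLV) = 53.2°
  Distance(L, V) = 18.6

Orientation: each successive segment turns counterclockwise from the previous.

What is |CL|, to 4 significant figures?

24.08

∠CBG = 86.9° gives BG at -153.5° from the x-axis; with |BG| = 18.6, G = (-2.099, 7.587). ∠BGL = 46.5° gives GL at -20.00° from the x-axis; with |GL| = 9.5, L = (6.828, 4.338). Then |CL| = |L − C| = 24.08.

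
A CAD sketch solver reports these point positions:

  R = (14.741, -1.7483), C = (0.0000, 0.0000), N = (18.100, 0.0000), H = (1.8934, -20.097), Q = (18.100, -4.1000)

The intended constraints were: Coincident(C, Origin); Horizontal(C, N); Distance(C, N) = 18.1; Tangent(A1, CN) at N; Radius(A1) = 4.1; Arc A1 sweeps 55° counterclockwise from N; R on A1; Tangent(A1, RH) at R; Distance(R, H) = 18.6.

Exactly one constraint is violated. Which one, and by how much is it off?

Distance(R, H) = 18.6 — off by 3.80.

C = (0.00, 0.00) ✓; C.y = 0.00, N.y = 0.00 ✓; |CN| = 18.10 ✓; ∠(QN, NC) = 90.00° ✓; |QN| = 4.100 ✓; bearing(Q→R) − bearing(Q→N) = 55.00° ✓; |QR| = 4.100 ✓; ∠(QR, RH) = 90.00° ✓; |RH| = 22.40 ✗.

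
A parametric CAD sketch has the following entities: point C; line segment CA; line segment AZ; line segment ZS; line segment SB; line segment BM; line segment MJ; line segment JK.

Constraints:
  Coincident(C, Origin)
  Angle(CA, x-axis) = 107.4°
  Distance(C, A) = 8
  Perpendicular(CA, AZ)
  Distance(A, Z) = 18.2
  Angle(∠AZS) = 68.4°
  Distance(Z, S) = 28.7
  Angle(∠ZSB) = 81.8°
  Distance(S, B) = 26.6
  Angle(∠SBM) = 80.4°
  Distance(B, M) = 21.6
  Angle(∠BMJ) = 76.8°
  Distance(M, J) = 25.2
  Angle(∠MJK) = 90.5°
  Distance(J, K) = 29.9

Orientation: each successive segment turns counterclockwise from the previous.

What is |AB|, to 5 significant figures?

20.492

C is at the origin; CA runs at 107.4° with length 8.0, so A = (-2.3923, 7.6339). CA is perpendicular to AZ, so AZ runs at -162.60°; with |AZ| = 18.2, Z = (-19.760, 2.1914). ∠AZS = 68.4° gives ZS at -51.000° from the x-axis; with |ZS| = 28.7, S = (-1.6980, -20.113). ∠ZSB = 81.8° gives SB at 47.200° from the x-axis; with |SB| = 26.6, B = (16.375, -0.59549). Then |AB| = |B − A| = 20.492.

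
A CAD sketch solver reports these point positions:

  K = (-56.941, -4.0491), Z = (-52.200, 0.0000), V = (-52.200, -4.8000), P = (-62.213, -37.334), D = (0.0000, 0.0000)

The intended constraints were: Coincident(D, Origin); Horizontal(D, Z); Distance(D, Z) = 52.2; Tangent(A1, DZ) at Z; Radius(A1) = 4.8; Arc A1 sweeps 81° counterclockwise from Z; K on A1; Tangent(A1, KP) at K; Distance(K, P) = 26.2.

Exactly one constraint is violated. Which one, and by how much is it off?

Distance(K, P) = 26.2 — off by 7.50.

D = (0.00, 0.00) ✓; D.y = 0.00, Z.y = 0.00 ✓; |DZ| = 52.20 ✓; ∠(VZ, ZD) = 90.00° ✓; |VZ| = 4.800 ✓; bearing(V→K) − bearing(V→Z) = 81.00° ✓; |VK| = 4.800 ✓; ∠(VK, KP) = 90.00° ✓; |KP| = 33.70 ✗.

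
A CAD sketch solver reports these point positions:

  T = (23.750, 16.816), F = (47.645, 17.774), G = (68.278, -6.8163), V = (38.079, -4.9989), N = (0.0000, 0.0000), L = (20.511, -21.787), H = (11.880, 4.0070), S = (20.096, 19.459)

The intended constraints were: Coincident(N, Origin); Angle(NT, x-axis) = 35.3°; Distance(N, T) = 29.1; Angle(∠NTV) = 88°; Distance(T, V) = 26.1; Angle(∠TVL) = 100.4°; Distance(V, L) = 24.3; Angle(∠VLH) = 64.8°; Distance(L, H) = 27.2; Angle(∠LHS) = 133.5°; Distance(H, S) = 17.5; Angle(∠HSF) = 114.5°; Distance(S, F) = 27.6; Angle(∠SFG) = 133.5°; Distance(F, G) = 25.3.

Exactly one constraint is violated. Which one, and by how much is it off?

Distance(F, G) = 25.3 — off by 6.80.

N = (0.00, 0.00) ✓; NT at 35.30° ✓; |NT| = 29.10 ✓; ∠NTV = 88.00° ✓; |TV| = 26.10 ✓; ∠TVL = 100.4° ✓; |VL| = 24.30 ✓; ∠VLH = 64.80° ✓; |LH| = 27.20 ✓; ∠LHS = 133.5° ✓; |HS| = 17.50 ✓; ∠HSF = 114.5° ✓; |SF| = 27.60 ✓; ∠SFG = 133.5° ✓; |FG| = 32.10 ✗.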